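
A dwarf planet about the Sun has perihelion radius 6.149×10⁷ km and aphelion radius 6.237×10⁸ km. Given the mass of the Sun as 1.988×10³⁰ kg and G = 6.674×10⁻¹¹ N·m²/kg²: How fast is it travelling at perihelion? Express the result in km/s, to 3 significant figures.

μ = GM = 6.674×10⁻¹¹ × 1.988×10³⁰ = 1.327×10²⁰ m³/s².
Semi-major axis a = (r_p + r_a)/2 = 3.4260×10⁸ km = 3.426×10¹¹ m.
Vis-viva: v² = μ(2/r − 1/a) = 1.327×10²⁰ × (3.253×10⁻¹¹ − 2.919×10⁻¹²) = 3.928×10⁹ m²/s².
v = 62680 m/s = 62.68 km/s.

v ≈ 62.7 km/s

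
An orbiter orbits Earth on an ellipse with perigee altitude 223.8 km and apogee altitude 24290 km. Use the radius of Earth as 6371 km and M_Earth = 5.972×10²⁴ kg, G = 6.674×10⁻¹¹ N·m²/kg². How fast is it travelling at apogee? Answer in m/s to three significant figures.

v ≈ 2150 m/s

μ = GM = 6.674×10⁻¹¹ × 5.972×10²⁴ = 3.986×10¹⁴ m³/s².
r_p = 6371 + 223.8 = 6594.8 km = 6.5948×10⁶ m.
r_a = 6371 + 24290 = 30661 km = 3.0661×10⁷ m.
Semi-major axis a = (r_p + r_a)/2 = 18628 km = 1.863×10⁷ m.
Vis-viva: v² = μ(2/r − 1/a) = 3.986×10¹⁴ × (6.523×10⁻⁸ − 5.368×10⁻⁸) = 4.602×10⁶ m²/s².
v = 2145 m/s.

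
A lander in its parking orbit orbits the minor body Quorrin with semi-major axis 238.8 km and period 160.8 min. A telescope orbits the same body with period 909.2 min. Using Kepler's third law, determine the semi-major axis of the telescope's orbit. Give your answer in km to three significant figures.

a₂ ≈ 758 km

Kepler's third law: a³ ∝ T², so a₂ = a₁ (T₂/T₁)^(2/3).
T₂/T₁ = 5.654, (T₂/T₁)^(2/3) = 3.174.
a₂ = 238.8 × 3.174 = 757.9 km.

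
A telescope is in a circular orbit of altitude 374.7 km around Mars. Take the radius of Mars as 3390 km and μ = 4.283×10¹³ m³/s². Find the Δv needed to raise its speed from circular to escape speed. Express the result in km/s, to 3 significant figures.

r = 3390 + 374.7 = 3764.7 km = 3.7647×10⁶ m.
Circular speed v_c = √(μ/r) = 3373 m/s.
Escape speed v_esc = √(2μ/r) = √2 × v_c = 4770 m/s.
Δv = v_esc − v_c = 1397 m/s = 1.397 km/s.

Δv ≈ 1.40 km/s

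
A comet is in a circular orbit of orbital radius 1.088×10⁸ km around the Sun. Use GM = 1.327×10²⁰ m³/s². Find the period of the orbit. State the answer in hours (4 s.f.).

T ≈ 5437 hours

r = 1.088×10⁸ km = 1.088×10¹¹ m.
Kepler's third law: T = 2π√(r³/μ) = 2π√((1.088×10¹¹)³ / 1.327×10²⁰).
r³/μ = 9.705×10¹² s², so T = 2π × 3.115×10⁶ = 1.957×10⁷ s.
Converting: 1.957×10⁷ s ÷ 3600 = 5437 hours.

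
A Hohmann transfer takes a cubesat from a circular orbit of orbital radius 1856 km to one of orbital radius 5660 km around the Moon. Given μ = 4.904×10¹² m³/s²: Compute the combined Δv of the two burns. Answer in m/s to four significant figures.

Δv_total ≈ 646.1 m/s

r₁ = 1856 km = 1.856×10⁶ m.
r₂ = 5660 km = 5.660×10⁶ m.
Transfer ellipse a_t = (r₁ + r₂)/2 = 3.758×10⁶ m.
At r₁: circular v_c1 = √(μ/r₁) = 1625 m/s; transfer-perilune v_p = √[μ(2/r₁ − 1/a_t)] = 1995 m/s.
Δv₁ = v_p − v_c1 = 369.4 m/s.
At r₂: circular v_c2 = √(μ/r₂) = 930.8 m/s; transfer-apolune v_a = √[μ(2/r₂ − 1/a_t)] = 654.2 m/s.
Δv₂ = v_c2 − v_a = 276.7 m/s.
Total Δv = Δv₁ + Δv₂ = 646.1 m/s.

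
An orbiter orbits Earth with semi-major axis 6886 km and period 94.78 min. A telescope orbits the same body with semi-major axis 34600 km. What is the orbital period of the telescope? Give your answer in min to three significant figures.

Kepler's third law: T² ∝ a³, so T₂ = T₁ (a₂/a₁)^(3/2).
a₂/a₁ = 5.025, (a₂/a₁)^(3/2) = 11.26.
T₂ = 94.78 × 11.26 = 1068 min.

T₂ ≈ 1070 min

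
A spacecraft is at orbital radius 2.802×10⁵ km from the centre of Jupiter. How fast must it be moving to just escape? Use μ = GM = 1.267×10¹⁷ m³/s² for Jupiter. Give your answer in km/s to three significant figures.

v_esc ≈ 30.1 km/s

r = 2.802×10⁵ km = 2.802×10⁸ m.
Escape speed v_esc = √(2μ/r) = √(2 × 1.267×10¹⁷ / 2.802×10⁸) = √(9.044×10⁸) = 30070 m/s.
= 30.07 km/s.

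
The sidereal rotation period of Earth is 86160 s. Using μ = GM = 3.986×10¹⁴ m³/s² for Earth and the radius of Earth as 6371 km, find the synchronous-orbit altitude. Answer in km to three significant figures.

A synchronous orbit has period T, so by Kepler's third law a = (μT²/4π²)^(1/3).
μT²/4π² = 3.986×10¹⁴ × (8.616×10⁴)² / 39.48 = 7.495×10²² m³.
a = 4.216×10⁷ m = 42163 km.
Altitude h = a − R = 42163 − 6371 = 35792 km.

h_sync ≈ 35800 km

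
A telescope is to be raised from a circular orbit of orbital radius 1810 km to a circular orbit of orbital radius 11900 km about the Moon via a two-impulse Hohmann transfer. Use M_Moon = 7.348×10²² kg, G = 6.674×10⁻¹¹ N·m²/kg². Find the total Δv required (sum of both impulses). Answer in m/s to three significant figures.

μ = GM = 6.674×10⁻¹¹ × 7.348×10²² = 4.904×10¹² m³/s².
r₁ = 1810 km = 1.810×10⁶ m.
r₂ = 11900 km = 1.190×10⁷ m.
Transfer ellipse a_t = (r₁ + r₂)/2 = 6.855×10⁶ m.
At r₁: circular v_c1 = √(μ/r₁) = 1646 m/s; transfer-perilune v_p = √[μ(2/r₁ − 1/a_t)] = 2169 m/s.
Δv₁ = v_p − v_c1 = 522.7 m/s.
At r₂: circular v_c2 = √(μ/r₂) = 642.0 m/s; transfer-apolune v_a = √[μ(2/r₂ − 1/a_t)] = 329.9 m/s.
Δv₂ = v_c2 − v_a = 312.1 m/s.
Total Δv = Δv₁ + Δv₂ = 834.8 m/s.

Δv_total ≈ 835 m/s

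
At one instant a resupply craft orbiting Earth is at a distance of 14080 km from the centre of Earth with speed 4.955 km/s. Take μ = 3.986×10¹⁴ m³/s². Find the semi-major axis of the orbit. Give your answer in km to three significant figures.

a ≈ 12400 km

r = 1.408×10⁷ m.
Specific orbital energy ε = v²/2 − μ/r = (4955)²/2 − 3.986×10¹⁴/1.408×10⁷ = -1.603×10⁷ J/kg.
Since ε = −μ/(2a), a = −μ/(2ε) = 1.243×10⁷ m = 12430 km.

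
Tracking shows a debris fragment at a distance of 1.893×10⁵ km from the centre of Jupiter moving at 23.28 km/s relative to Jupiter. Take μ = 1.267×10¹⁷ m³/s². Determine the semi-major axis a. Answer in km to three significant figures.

r = 1.893×10⁸ m.
Specific orbital energy ε = v²/2 − μ/r = (23280)²/2 − 1.267×10¹⁷/1.893×10⁸ = -3.983×10⁸ J/kg.
Since ε = −μ/(2a), a = −μ/(2ε) = 1.590×10⁸ m = 1.5904×10⁵ km.

a ≈ 1.59×10⁵ km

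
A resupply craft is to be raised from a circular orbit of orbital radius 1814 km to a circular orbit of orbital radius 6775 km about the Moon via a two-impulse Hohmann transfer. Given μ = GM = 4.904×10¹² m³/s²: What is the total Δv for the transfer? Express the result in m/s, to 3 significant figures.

r₁ = 1814 km = 1.814×10⁶ m.
r₂ = 6775 km = 6.775×10⁶ m.
Transfer ellipse a_t = (r₁ + r₂)/2 = 4.294×10⁶ m.
At r₁: circular v_c1 = √(μ/r₁) = 1644 m/s; transfer-perilune v_p = √[μ(2/r₁ − 1/a_t)] = 2065 m/s.
Δv₁ = v_p − v_c1 = 421.0 m/s.
At r₂: circular v_c2 = √(μ/r₂) = 850.8 m/s; transfer-apolune v_a = √[μ(2/r₂ − 1/a_t)] = 552.9 m/s.
Δv₂ = v_c2 − v_a = 297.8 m/s.
Total Δv = Δv₁ + Δv₂ = 718.8 m/s.

Δv_total ≈ 719 m/s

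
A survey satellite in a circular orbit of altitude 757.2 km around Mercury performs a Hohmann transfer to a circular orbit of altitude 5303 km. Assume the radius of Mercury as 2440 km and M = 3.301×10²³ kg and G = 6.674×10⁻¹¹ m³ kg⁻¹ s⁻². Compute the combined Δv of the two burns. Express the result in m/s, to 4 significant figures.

μ = GM = 6.674×10⁻¹¹ × 3.301×10²³ = 2.203×10¹³ m³/s².
r₁ = 2440 + 757.2 = 3197.2 km = 3.1972×10⁶ m.
r₂ = 2440 + 5303 = 7743.0 km = 7.7430×10⁶ m.
Transfer ellipse a_t = (r₁ + r₂)/2 = 5.470×10⁶ m.
At r₁: circular v_c1 = √(μ/r₁) = 2625 m/s; transfer-periherm v_p = √[μ(2/r₁ − 1/a_t)] = 3123 m/s.
Δv₁ = v_p − v_c1 = 498.1 m/s.
At r₂: circular v_c2 = √(μ/r₂) = 1687 m/s; transfer-apoherm v_a = √[μ(2/r₂ − 1/a_t)] = 1290 m/s.
Δv₂ = v_c2 − v_a = 397.2 m/s.
Total Δv = Δv₁ + Δv₂ = 895.3 m/s.

Δv_total ≈ 895.3 m/s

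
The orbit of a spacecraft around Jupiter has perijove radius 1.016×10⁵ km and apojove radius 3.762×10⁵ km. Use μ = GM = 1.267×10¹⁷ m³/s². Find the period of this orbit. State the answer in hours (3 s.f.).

Semi-major axis a = (r_p + r_a)/2 = (1.0160×10⁵ + 3.7620×10⁵)/2 = 2.3890×10⁵ km = 2.389×10⁸ m.
By Kepler's third law T = 2π√(a³/μ) = 2π × 1.037×10⁴ = 6.518×10⁴ s.
= 18.11 hours.

T ≈ 18.1 hours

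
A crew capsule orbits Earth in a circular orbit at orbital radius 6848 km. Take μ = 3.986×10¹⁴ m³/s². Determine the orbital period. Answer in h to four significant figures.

T ≈ 1.567 h

r = 6848 km = 6.848×10⁶ m.
Kepler's third law: T = 2π√(r³/μ) = 2π√((6.848×10⁶)³ / 3.986×10¹⁴).
r³/μ = 8.057×10⁵ s², so T = 2π × 8.976×10² = 5.640×10³ s.
Converting: 5.640×10³ s ÷ 3600 = 1.567 h.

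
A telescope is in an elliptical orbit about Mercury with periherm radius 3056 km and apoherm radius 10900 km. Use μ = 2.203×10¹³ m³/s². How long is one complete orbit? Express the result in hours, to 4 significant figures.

Semi-major axis a = (r_p + r_a)/2 = (3056.0 + 10900)/2 = 6978.0 km = 6.978×10⁶ m.
By Kepler's third law T = 2π√(a³/μ) = 2π × 3.927×10³ = 2.468×10⁴ s.
= 6.854 hours.

T ≈ 6.854 hours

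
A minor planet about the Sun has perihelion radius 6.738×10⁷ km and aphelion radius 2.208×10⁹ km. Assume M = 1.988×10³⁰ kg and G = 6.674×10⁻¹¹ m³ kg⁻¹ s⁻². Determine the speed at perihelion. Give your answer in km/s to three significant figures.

μ = GM = 6.674×10⁻¹¹ × 1.988×10³⁰ = 1.327×10²⁰ m³/s².
Semi-major axis a = (r_p + r_a)/2 = 1.1377×10⁹ km = 1.138×10¹² m.
Vis-viva: v² = μ(2/r − 1/a) = 1.327×10²⁰ × (2.968×10⁻¹¹ − 8.790×10⁻¹³) = 3.822×10⁹ m²/s².
v = 61820 m/s = 61.82 km/s.

v ≈ 61.8 km/s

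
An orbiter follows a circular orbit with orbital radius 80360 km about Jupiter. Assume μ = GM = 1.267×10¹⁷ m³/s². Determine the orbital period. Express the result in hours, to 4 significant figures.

T ≈ 3.532 hours

r = 80360 km = 8.036×10⁷ m.
Kepler's third law: T = 2π√(r³/μ) = 2π√((8.036×10⁷)³ / 1.267×10¹⁷).
r³/μ = 4.096×10⁶ s², so T = 2π × 2.024×10³ = 1.272×10⁴ s.
Converting: 1.272×10⁴ s ÷ 3600 = 3.532 hours.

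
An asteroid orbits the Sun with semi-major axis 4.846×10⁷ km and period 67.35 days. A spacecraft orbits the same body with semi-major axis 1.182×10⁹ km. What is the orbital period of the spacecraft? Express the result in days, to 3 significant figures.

T₂ ≈ 8110 days

Kepler's third law: T² ∝ a³, so T₂ = T₁ (a₂/a₁)^(3/2).
a₂/a₁ = 24.39, (a₂/a₁)^(3/2) = 120.5.
T₂ = 67.35 × 120.5 = 8113 days.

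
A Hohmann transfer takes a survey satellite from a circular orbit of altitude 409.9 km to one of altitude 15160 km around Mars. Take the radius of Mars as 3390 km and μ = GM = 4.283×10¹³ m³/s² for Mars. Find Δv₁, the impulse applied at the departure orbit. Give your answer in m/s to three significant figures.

Δv ≈ 968 m/s

r₁ = 3390 + 409.9 = 3799.9 km = 3.7999×10⁶ m.
r₂ = 3390 + 15160 = 18550 km = 1.8550×10⁷ m.
Transfer ellipse a_t = (r₁ + r₂)/2 = 1.117×10⁷ m.
At r₁: circular v_c1 = √(μ/r₁) = 3357 m/s; transfer-periapsis v_p = √[μ(2/r₁ − 1/a_t)] = 4326 m/s.
Δv₁ = v_p − v_c1 = 968.2 m/s.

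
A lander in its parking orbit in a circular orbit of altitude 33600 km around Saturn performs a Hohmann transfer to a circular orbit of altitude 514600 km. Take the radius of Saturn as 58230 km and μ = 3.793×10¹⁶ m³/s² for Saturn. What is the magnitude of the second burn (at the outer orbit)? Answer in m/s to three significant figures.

r₁ = 58230 + 33600 = 91830 km = 9.1830×10⁷ m.
r₂ = 58230 + 514600 = 572830 km = 5.7283×10⁸ m.
Transfer ellipse a_t = (r₁ + r₂)/2 = 3.323×10⁸ m.
At r₁: circular v_c1 = √(μ/r₁) = 20320 m/s; transfer-perikrone v_p = √[μ(2/r₁ − 1/a_t)] = 26680 m/s.
At r₂: circular v_c2 = √(μ/r₂) = 8137 m/s; transfer-apokrone v_a = √[μ(2/r₂ − 1/a_t)] = 4277 m/s.
Δv₂ = v_c2 − v_a = 3860 m/s.

Δv ≈ 3860 m/s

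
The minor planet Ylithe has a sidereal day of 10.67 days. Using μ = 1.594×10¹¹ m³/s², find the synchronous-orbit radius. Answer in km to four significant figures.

T = 10.67 days = 9.219×10⁵ s.
A synchronous orbit has period T, so by Kepler's third law a = (μT²/4π²)^(1/3).
μT²/4π² = 1.594×10¹¹ × (9.219×10⁵)² / 39.48 = 3.432×10²¹ m³.
a = 1.508×10⁷ m = 15083 km.

r_sync ≈ 15080 km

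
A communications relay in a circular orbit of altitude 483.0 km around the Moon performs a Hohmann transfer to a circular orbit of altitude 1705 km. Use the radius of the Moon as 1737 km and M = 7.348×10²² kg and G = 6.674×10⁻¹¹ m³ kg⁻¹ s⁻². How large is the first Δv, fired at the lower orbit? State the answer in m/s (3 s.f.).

μ = GM = 6.674×10⁻¹¹ × 7.348×10²² = 4.904×10¹² m³/s².
r₁ = 1737 + 483.0 = 2220.0 km = 2.2200×10⁶ m.
r₂ = 1737 + 1705 = 3442.0 km = 3.4420×10⁶ m.
Transfer ellipse a_t = (r₁ + r₂)/2 = 2.831×10⁶ m.
At r₁: circular v_c1 = √(μ/r₁) = 1486 m/s; transfer-perilune v_p = √[μ(2/r₁ − 1/a_t)] = 1639 m/s.
Δv₁ = v_p − v_c1 = 152.6 m/s.

Δv ≈ 153 m/s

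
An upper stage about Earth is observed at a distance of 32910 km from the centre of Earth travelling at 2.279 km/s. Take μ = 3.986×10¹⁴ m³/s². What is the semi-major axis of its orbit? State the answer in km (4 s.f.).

r = 3.291×10⁷ m.
Vis-viva rearranged: 1/a = 2/r − v²/μ = 6.077×10⁻⁸ − 1.303×10⁻⁸ = 4.774×10⁻⁸ m⁻¹.
a = 2.095×10⁷ m = 20946 km.

a ≈ 20950 km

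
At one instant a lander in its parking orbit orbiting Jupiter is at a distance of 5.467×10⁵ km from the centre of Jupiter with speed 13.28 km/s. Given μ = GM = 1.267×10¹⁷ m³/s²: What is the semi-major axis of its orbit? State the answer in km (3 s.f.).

r = 5.467×10⁸ m.
Specific orbital energy ε = v²/2 − μ/r = (13280)²/2 − 1.267×10¹⁷/5.467×10⁸ = -1.436×10⁸ J/kg.
Since ε = −μ/(2a), a = −μ/(2ε) = 4.412×10⁸ m = 4.4123×10⁵ km.

a ≈ 4.41×10⁵ km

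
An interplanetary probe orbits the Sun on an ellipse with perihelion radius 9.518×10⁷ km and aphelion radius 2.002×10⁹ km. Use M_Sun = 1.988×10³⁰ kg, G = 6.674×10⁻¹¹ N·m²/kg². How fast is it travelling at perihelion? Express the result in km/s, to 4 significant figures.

μ = GM = 6.674×10⁻¹¹ × 1.988×10³⁰ = 1.327×10²⁰ m³/s².
Semi-major axis a = (r_p + r_a)/2 = 1.0486×10⁹ km = 1.049×10¹² m.
Vis-viva: v² = μ(2/r − 1/a) = 1.327×10²⁰ × (2.101×10⁻¹¹ − 9.537×10⁻¹³) = 2.661×10⁹ m²/s².
v = 51590 m/s = 51.59 km/s.

v ≈ 51.59 km/s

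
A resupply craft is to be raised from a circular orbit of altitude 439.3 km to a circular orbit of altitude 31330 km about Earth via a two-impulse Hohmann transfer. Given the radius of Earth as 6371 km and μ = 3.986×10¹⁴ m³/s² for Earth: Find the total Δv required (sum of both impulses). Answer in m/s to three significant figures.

Δv_total ≈ 3760 m/s

r₁ = 6371 + 439.3 = 6810.3 km = 6.8103×10⁶ m.
r₂ = 6371 + 31330 = 37701 km = 3.7701×10⁷ m.
Transfer ellipse a_t = (r₁ + r₂)/2 = 2.226×10⁷ m.
At r₁: circular v_c1 = √(μ/r₁) = 7650 m/s; transfer-perigee v_p = √[μ(2/r₁ − 1/a_t)] = 9957 m/s.
Δv₁ = v_p − v_c1 = 2307 m/s.
At r₂: circular v_c2 = √(μ/r₂) = 3252 m/s; transfer-apogee v_a = √[μ(2/r₂ − 1/a_t)] = 1799 m/s.
Δv₂ = v_c2 − v_a = 1453 m/s.
Total Δv = Δv₁ + Δv₂ = 3760 m/s.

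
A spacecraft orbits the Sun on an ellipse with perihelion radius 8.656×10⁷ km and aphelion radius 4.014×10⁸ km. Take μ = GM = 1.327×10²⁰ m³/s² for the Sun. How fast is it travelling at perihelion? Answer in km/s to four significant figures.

v ≈ 50.22 km/s

Semi-major axis a = (r_p + r_a)/2 = 2.4398×10⁸ km = 2.440×10¹¹ m.
Vis-viva: v² = μ(2/r − 1/a) = 1.327×10²⁰ × (2.311×10⁻¹¹ − 4.099×10⁻¹²) = 2.522×10⁹ m²/s².
v = 50220 m/s = 50.22 km/s.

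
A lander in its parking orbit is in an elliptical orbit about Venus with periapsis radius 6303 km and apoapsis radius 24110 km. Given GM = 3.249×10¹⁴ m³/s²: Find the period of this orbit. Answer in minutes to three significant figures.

T ≈ 345 minutes

Semi-major axis a = (r_p + r_a)/2 = (6303.0 + 24110)/2 = 15206 km = 1.521×10⁷ m.
By Kepler's third law T = 2π√(a³/μ) = 2π × 3.290×10³ = 2.067×10⁴ s.
= 344.5 minutes.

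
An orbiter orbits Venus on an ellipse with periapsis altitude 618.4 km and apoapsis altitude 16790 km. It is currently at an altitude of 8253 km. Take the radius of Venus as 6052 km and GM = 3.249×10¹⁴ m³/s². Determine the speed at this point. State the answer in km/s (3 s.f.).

v ≈ 4.84 km/s

r_p = 6052 + 618.4 = 6670.4 km = 6.6704×10⁶ m.
r_a = 6052 + 16790 = 22842 km = 2.2842×10⁷ m.
r = 6052 + 8253 = 14305 km = 1.430×10⁷ m.
Semi-major axis a = (r_p + r_a)/2 = 14756 km = 1.476×10⁷ m.
Vis-viva: v² = μ(2/r − 1/a) = 3.249×10¹⁴ × (1.398×10⁻⁷ − 6.777×10⁻⁸) = 2.341×10⁷ m²/s².
v = 4838 m/s = 4.838 km/s.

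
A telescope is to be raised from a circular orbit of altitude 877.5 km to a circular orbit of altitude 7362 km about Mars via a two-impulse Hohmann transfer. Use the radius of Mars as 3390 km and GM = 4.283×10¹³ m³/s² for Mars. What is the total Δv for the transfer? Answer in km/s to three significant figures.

Δv_total ≈ 1.11 km/s

r₁ = 3390 + 877.5 = 4267.5 km = 4.2675×10⁶ m.
r₂ = 3390 + 7362 = 10752 km = 1.0752×10⁷ m.
Transfer ellipse a_t = (r₁ + r₂)/2 = 7.510×10⁶ m.
At r₁: circular v_c1 = √(μ/r₁) = 3168 m/s; transfer-periapsis v_p = √[μ(2/r₁ − 1/a_t)] = 3791 m/s.
Δv₁ = v_p − v_c1 = 622.7 m/s.
At r₂: circular v_c2 = √(μ/r₂) = 1996 m/s; transfer-apoapsis v_a = √[μ(2/r₂ − 1/a_t)] = 1505 m/s.
Δv₂ = v_c2 − v_a = 491.3 m/s.
Total Δv = Δv₁ + Δv₂ = 1114 m/s = 1.114 km/s.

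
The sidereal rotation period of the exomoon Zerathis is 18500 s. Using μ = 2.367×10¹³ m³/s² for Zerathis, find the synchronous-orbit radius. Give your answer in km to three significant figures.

r_sync ≈ 5900 km

A synchronous orbit has period T, so by Kepler's third law a = (μT²/4π²)^(1/3).
μT²/4π² = 2.367×10¹³ × (1.850×10⁴)² / 39.48 = 2.052×10²⁰ m³.
a = 5.898×10⁶ m = 5898.3 km.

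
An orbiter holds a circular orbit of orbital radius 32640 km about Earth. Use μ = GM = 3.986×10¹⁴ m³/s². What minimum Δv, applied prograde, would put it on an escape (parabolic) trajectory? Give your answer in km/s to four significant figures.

Δv ≈ 1.447 km/s

r = 32640 km = 3.264×10⁷ m.
Circular speed v_c = √(μ/r) = 3495 m/s.
Escape speed v_esc = √(2μ/r) = √2 × v_c = 4942 m/s.
Δv = v_esc − v_c = 1447 m/s = 1.447 km/s.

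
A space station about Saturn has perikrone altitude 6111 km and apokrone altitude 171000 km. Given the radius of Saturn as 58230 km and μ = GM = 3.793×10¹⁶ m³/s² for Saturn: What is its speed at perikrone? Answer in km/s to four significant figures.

r_p = 58230 + 6111 = 64341 km = 6.4341×10⁷ m.
r_a = 58230 + 171000 = 229230 km = 2.2923×10⁸ m.
Semi-major axis a = (r_p + r_a)/2 = 1.4679×10⁵ km = 1.468×10⁸ m.
Vis-viva: v² = μ(2/r − 1/a) = 3.793×10¹⁶ × (3.108×10⁻⁸ − 6.813×10⁻⁹) = 9.206×10⁸ m²/s².
v = 30340 m/s = 30.34 km/s.

v ≈ 30.34 km/s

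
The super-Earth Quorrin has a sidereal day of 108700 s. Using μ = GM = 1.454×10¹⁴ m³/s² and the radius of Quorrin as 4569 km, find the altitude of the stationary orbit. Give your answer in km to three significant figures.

h_sync ≈ 30600 km

A synchronous orbit has period T, so by Kepler's third law a = (μT²/4π²)^(1/3).
μT²/4π² = 1.454×10¹⁴ × (1.087×10⁵)² / 39.48 = 4.352×10²² m³.
a = 3.517×10⁷ m = 35174 km.
Altitude h = a − R = 35174 − 4569 = 30605 km.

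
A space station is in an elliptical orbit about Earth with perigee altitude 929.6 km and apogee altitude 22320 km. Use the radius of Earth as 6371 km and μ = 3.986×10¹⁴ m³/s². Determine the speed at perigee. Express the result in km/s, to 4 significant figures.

r_p = 6371 + 929.6 = 7300.6 km = 7.3006×10⁶ m.
r_a = 6371 + 22320 = 28691 km = 2.8691×10⁷ m.
Semi-major axis a = (r_p + r_a)/2 = 17996 km = 1.800×10⁷ m.
Vis-viva: v² = μ(2/r − 1/a) = 3.986×10¹⁴ × (2.740×10⁻⁷ − 5.557×10⁻⁸) = 8.705×10⁷ m²/s².
v = 9330 m/s = 9.330 km/s.

v ≈ 9.330 km/s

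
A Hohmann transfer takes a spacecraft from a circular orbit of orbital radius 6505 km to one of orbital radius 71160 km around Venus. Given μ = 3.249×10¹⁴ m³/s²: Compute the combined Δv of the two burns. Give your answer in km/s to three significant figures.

r₁ = 6505 km = 6.505×10⁶ m.
r₂ = 71160 km = 7.116×10⁷ m.
Transfer ellipse a_t = (r₁ + r₂)/2 = 3.883×10⁷ m.
At r₁: circular v_c1 = √(μ/r₁) = 7067 m/s; transfer-periapsis v_p = √[μ(2/r₁ − 1/a_t)] = 9567 m/s.
Δv₁ = v_p − v_c1 = 2500 m/s.
At r₂: circular v_c2 = √(μ/r₂) = 2137 m/s; transfer-apoapsis v_a = √[μ(2/r₂ − 1/a_t)] = 874.5 m/s.
Δv₂ = v_c2 − v_a = 1262 m/s.
Total Δv = Δv₁ + Δv₂ = 3762 m/s = 3.762 km/s.

Δv_total ≈ 3.76 km/s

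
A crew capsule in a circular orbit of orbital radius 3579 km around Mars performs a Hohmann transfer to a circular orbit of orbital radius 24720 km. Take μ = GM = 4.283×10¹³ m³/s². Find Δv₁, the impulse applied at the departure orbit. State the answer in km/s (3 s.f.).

Δv ≈ 1.11 km/s

r₁ = 3579 km = 3.579×10⁶ m.
r₂ = 24720 km = 2.472×10⁷ m.
Transfer ellipse a_t = (r₁ + r₂)/2 = 1.415×10⁷ m.
At r₁: circular v_c1 = √(μ/r₁) = 3459 m/s; transfer-periapsis v_p = √[μ(2/r₁ − 1/a_t)] = 4572 m/s.
Δv₁ = v_p − v_c1 = 1113 m/s.
= 1.113 km/s.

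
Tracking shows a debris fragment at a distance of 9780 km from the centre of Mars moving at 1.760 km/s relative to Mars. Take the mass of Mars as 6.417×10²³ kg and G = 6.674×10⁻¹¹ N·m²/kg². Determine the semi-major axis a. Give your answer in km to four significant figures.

a ≈ 7566 km

μ = GM = 6.674×10⁻¹¹ × 6.417×10²³ = 4.283×10¹³ m³/s².
r = 9.780×10⁶ m.
Specific orbital energy ε = v²/2 − μ/r = (1760)²/2 − 4.283×10¹³/9.780×10⁶ = -2.830×10⁶ J/kg.
Since ε = −μ/(2a), a = −μ/(2ε) = 7.566×10⁶ m = 7566.0 km.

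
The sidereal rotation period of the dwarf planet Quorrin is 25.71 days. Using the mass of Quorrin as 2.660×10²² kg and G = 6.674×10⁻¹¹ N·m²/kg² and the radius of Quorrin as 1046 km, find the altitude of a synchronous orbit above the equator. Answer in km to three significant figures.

μ = GM = 6.674×10⁻¹¹ × 2.660×10²² = 1.775×10¹² m³/s².
T = 25.71 days = 2.221×10⁶ s.
A synchronous orbit has period T, so by Kepler's third law a = (μT²/4π²)^(1/3).
μT²/4π² = 1.775×10¹² × (2.221×10⁶)² / 39.48 = 2.219×10²³ m³.
a = 6.054×10⁷ m = 60541 km.
Altitude h = a − R = 60541 − 1046 = 59495 km.

h_sync ≈ 59500 km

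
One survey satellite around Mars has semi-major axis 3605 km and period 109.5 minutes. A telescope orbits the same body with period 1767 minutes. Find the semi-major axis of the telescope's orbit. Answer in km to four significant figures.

a₂ ≈ 23020 km

Kepler's third law: a³ ∝ T², so a₂ = a₁ (T₂/T₁)^(2/3).
T₂/T₁ = 16.14, (T₂/T₁)^(2/3) = 6.386.
a₂ = 3605 × 6.386 = 23020 km.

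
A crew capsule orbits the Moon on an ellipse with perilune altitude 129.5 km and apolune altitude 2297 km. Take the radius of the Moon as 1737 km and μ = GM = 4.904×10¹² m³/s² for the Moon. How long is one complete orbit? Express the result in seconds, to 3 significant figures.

r_p = 1737 + 129.5 = 1866.5 km = 1.8665×10⁶ m.
r_a = 1737 + 2297 = 4034.0 km = 4.0340×10⁶ m.
Semi-major axis a = (r_p + r_a)/2 = (1866.5 + 4034.0)/2 = 2950.2 km = 2.950×10⁶ m.
By Kepler's third law T = 2π√(a³/μ) = 2π × 2.288×10³ = 1.438×10⁴ s.

T ≈ 14400 seconds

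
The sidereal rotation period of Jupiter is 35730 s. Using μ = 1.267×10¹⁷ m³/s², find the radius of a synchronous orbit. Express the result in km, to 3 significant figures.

r_sync ≈ 1.60×10⁵ km

A synchronous orbit has period T, so by Kepler's third law a = (μT²/4π²)^(1/3).
μT²/4π² = 1.267×10¹⁷ × (3.573×10⁴)² / 39.48 = 4.097×10²⁴ m³.
a = 1.600×10⁸ m = 1.6002×10⁵ km.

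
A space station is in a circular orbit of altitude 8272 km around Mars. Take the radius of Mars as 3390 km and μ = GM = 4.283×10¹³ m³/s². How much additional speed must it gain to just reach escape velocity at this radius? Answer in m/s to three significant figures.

Δv ≈ 794 m/s

r = 3390 + 8272 = 11662 km = 1.1662×10⁷ m.
Circular speed v_c = √(μ/r) = 1916 m/s.
Escape speed v_esc = √(2μ/r) = √2 × v_c = 2710 m/s.
Δv = v_esc − v_c = 793.8 m/s.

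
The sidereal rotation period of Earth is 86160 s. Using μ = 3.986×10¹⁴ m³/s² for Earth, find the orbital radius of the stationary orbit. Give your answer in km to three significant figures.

A synchronous orbit has period T, so by Kepler's third law a = (μT²/4π²)^(1/3).
μT²/4π² = 3.986×10¹⁴ × (8.616×10⁴)² / 39.48 = 7.495×10²² m³.
a = 4.216×10⁷ m = 42163 km.

r_sync ≈ 42200 km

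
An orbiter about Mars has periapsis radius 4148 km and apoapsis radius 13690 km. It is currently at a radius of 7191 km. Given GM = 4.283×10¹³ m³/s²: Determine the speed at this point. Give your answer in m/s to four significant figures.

v ≈ 2666 m/s

Semi-major axis a = (r_p + r_a)/2 = 8919.0 km = 8.919×10⁶ m.
Vis-viva: v² = μ(2/r − 1/a) = 4.283×10¹³ × (2.781×10⁻⁷ − 1.121×10⁻⁷) = 7.110×10⁶ m²/s².
v = 2666 m/s.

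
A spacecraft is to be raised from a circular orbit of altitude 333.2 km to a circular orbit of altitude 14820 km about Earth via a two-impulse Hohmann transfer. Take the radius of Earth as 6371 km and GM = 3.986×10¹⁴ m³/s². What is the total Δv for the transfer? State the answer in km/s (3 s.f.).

Δv_total ≈ 3.12 km/s

r₁ = 6371 + 333.2 = 6704.2 km = 6.7042×10⁶ m.
r₂ = 6371 + 14820 = 21191 km = 2.1191×10⁷ m.
Transfer ellipse a_t = (r₁ + r₂)/2 = 1.395×10⁷ m.
At r₁: circular v_c1 = √(μ/r₁) = 7711 m/s; transfer-perigee v_p = √[μ(2/r₁ − 1/a_t)] = 9504 m/s.
Δv₁ = v_p − v_c1 = 1794 m/s.
At r₂: circular v_c2 = √(μ/r₂) = 4337 m/s; transfer-apogee v_a = √[μ(2/r₂ − 1/a_t)] = 3007 m/s.
Δv₂ = v_c2 − v_a = 1330 m/s.
Total Δv = Δv₁ + Δv₂ = 3124 m/s = 3.124 km/s.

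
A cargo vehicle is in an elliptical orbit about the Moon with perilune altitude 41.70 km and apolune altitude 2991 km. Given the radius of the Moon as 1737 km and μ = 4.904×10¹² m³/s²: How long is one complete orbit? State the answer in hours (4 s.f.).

T ≈ 4.625 hours

r_p = 1737 + 41.70 = 1778.7 km = 1.7787×10⁶ m.
r_a = 1737 + 2991 = 4728.0 km = 4.7280×10⁶ m.
Semi-major axis a = (r_p + r_a)/2 = (1778.7 + 4728.0)/2 = 3253.3 km = 3.253×10⁶ m.
By Kepler's third law T = 2π√(a³/μ) = 2π × 2.650×10³ = 1.665×10⁴ s.
= 4.625 hours.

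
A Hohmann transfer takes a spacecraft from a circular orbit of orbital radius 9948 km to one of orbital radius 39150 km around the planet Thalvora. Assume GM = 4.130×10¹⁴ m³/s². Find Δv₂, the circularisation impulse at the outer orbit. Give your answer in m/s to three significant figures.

r₁ = 9948 km = 9.948×10⁶ m.
r₂ = 39150 km = 3.915×10⁷ m.
Transfer ellipse a_t = (r₁ + r₂)/2 = 2.455×10⁷ m.
At r₁: circular v_c1 = √(μ/r₁) = 6443 m/s; transfer-periapsis v_p = √[μ(2/r₁ − 1/a_t)] = 8137 m/s.
At r₂: circular v_c2 = √(μ/r₂) = 3248 m/s; transfer-apoapsis v_a = √[μ(2/r₂ − 1/a_t)] = 2068 m/s.
Δv₂ = v_c2 − v_a = 1180 m/s.

Δv ≈ 1180 m/s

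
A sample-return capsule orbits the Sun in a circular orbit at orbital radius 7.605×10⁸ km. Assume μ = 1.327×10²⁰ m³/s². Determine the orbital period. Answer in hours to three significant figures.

T ≈ 100000 hours

r = 7.605×10⁸ km = 7.605×10¹¹ m.
Kepler's third law: T = 2π√(r³/μ) = 2π√((7.605×10¹¹)³ / 1.327×10²⁰).
r³/μ = 3.315×10¹⁵ s², so T = 2π × 5.757×10⁷ = 3.617×10⁸ s.
Converting: 3.617×10⁸ s ÷ 3600 = 1.005×10⁵ hours.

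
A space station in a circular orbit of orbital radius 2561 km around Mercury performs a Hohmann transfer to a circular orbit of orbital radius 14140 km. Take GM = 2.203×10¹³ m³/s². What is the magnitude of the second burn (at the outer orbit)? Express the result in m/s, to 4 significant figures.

Δv ≈ 557.0 m/s

r₁ = 2561 km = 2.561×10⁶ m.
r₂ = 14140 km = 1.414×10⁷ m.
Transfer ellipse a_t = (r₁ + r₂)/2 = 8.350×10⁶ m.
At r₁: circular v_c1 = √(μ/r₁) = 2933 m/s; transfer-periherm v_p = √[μ(2/r₁ − 1/a_t)] = 3817 m/s.
At r₂: circular v_c2 = √(μ/r₂) = 1248 m/s; transfer-apoherm v_a = √[μ(2/r₂ − 1/a_t)] = 691.2 m/s.
Δv₂ = v_c2 − v_a = 557.0 m/s.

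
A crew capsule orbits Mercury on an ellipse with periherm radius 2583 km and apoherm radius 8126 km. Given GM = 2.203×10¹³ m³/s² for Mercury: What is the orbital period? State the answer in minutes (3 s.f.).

T ≈ 276 minutes

Semi-major axis a = (r_p + r_a)/2 = (2583.0 + 8126.0)/2 = 5354.5 km = 5.354×10⁶ m.
By Kepler's third law T = 2π√(a³/μ) = 2π × 2.640×10³ = 1.659×10⁴ s.
= 276.4 minutes.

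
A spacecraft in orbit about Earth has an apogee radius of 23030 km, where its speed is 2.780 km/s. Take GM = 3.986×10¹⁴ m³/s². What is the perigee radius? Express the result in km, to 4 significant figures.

perigee radius ≈ 6620 km

r_a = 2.303×10⁷ m.
Specific energy ε = v²/2 − μ/r = -1.344×10⁷ J/kg, so a = −μ/(2ε) = 1.482×10⁷ m.
The apsides satisfy r_p + r_a = 2a, so the perigee radius is 2a − r_a = 6.620×10⁶ m = 6619.7 km.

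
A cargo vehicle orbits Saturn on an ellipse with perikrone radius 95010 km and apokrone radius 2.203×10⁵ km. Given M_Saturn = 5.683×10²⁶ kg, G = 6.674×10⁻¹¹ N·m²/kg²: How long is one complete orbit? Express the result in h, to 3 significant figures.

μ = GM = 6.674×10⁻¹¹ × 5.683×10²⁶ = 3.793×10¹⁶ m³/s².
Semi-major axis a = (r_p + r_a)/2 = (95010 + 2.2030×10⁵)/2 = 1.5766×10⁵ km = 1.577×10⁸ m.
By Kepler's third law T = 2π√(a³/μ) = 2π × 1.016×10⁴ = 6.386×10⁴ s.
= 17.74 h.

T ≈ 17.7 h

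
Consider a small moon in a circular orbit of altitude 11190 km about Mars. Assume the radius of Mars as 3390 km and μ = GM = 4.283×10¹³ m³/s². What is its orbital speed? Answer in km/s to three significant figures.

r = 3390 + 11190 = 14580 km = 1.4580×10⁷ m.
For a circular orbit v = √(μ/r) = √(4.283×10¹³ / 1.458×10⁷) = √(2.938×10⁶) = 1714 m/s.
That is 1.714 km/s.

v ≈ 1.71 km/s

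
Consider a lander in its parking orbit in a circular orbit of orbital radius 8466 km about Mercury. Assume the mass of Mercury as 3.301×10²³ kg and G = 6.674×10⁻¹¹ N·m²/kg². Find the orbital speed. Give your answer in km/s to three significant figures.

μ = GM = 6.674×10⁻¹¹ × 3.301×10²³ = 2.203×10¹³ m³/s².
r = 8466 km = 8.466×10⁶ m.
For a circular orbit v = √(μ/r) = √(2.203×10¹³ / 8.466×10⁶) = √(2.602×10⁶) = 1613 m/s.
That is 1.613 km/s.

v ≈ 1.61 km/s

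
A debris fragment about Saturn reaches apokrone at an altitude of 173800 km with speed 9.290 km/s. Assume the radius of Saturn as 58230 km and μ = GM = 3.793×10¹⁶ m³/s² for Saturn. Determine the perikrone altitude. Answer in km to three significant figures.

r_a = 58230 + 173800 = 2.3203×10⁵ km = 2.320×10⁸ m.
Specific energy ε = v²/2 − μ/r = -1.203×10⁸ J/kg, so a = −μ/(2ε) = 1.576×10⁸ m.
The apsides satisfy r_p + r_a = 2a, so the perikrone radius is 2a − r_a = 8.322×10⁷ m = 83217 km.
Perikrone altitude = 83217 − 58230 = 24987 km.

perikrone altitude ≈ 25000 km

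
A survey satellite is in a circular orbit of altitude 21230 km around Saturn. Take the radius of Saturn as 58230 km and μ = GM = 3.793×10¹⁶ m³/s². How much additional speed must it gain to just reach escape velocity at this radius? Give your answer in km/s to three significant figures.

Δv ≈ 9.05 km/s

r = 58230 + 21230 = 79460 km = 7.9460×10⁷ m.
Circular speed v_c = √(μ/r) = 21850 m/s.
Escape speed v_esc = √(2μ/r) = √2 × v_c = 30900 m/s.
Δv = v_esc − v_c = 9050 m/s = 9.050 km/s.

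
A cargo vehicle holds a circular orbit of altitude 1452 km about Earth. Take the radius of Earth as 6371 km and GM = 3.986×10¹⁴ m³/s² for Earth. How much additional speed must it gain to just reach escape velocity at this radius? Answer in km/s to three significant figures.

r = 6371 + 1452 = 7823.0 km = 7.8230×10⁶ m.
Circular speed v_c = √(μ/r) = 7138 m/s.
Escape speed v_esc = √(2μ/r) = √2 × v_c = 10090 m/s.
Δv = v_esc − v_c = 2957 m/s = 2.957 km/s.

Δv ≈ 2.96 km/s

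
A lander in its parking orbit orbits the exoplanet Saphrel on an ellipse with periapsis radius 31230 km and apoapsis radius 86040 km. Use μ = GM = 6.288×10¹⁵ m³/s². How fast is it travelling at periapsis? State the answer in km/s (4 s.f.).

Semi-major axis a = (r_p + r_a)/2 = 58635 km = 5.864×10⁷ m.
Vis-viva: v² = μ(2/r − 1/a) = 6.288×10¹⁵ × (6.404×10⁻⁸ − 1.705×10⁻⁸) = 2.955×10⁸ m²/s².
v = 17190 m/s = 17.19 km/s.

v ≈ 17.19 km/s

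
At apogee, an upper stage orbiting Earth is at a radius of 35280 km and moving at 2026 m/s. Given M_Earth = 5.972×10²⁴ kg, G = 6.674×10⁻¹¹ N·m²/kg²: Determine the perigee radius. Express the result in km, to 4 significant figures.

perigee radius ≈ 7832 km

μ = GM = 6.674×10⁻¹¹ × 5.972×10²⁴ = 3.986×10¹⁴ m³/s².
r_a = 3.528×10⁷ m.
Specific energy ε = v²/2 − μ/r = -9.245×10⁶ J/kg, so a = −μ/(2ε) = 2.156×10⁷ m.
The apsides satisfy r_p + r_a = 2a, so the perigee radius is 2a − r_a = 7.832×10⁶ m = 7831.9 km.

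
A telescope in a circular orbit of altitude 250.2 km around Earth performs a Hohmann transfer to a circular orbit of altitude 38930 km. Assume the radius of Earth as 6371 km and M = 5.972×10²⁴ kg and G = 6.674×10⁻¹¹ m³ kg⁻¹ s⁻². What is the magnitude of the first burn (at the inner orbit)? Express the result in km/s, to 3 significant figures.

μ = GM = 6.674×10⁻¹¹ × 5.972×10²⁴ = 3.986×10¹⁴ m³/s².
r₁ = 6371 + 250.2 = 6621.2 km = 6.6212×10⁶ m.
r₂ = 6371 + 38930 = 45301 km = 4.5301×10⁷ m.
Transfer ellipse a_t = (r₁ + r₂)/2 = 2.596×10⁷ m.
At r₁: circular v_c1 = √(μ/r₁) = 7759 m/s; transfer-perigee v_p = √[μ(2/r₁ − 1/a_t)] = 10250 m/s.
Δv₁ = v_p − v_c1 = 2490 m/s.
= 2.490 km/s.

Δv ≈ 2.49 km/s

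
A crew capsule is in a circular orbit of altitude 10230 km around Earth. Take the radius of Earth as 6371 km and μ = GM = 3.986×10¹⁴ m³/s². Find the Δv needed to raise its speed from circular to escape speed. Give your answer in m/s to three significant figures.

r = 6371 + 10230 = 16601 km = 1.6601×10⁷ m.
Circular speed v_c = √(μ/r) = 4900 m/s.
Escape speed v_esc = √(2μ/r) = √2 × v_c = 6930 m/s.
Δv = v_esc − v_c = 2030 m/s.

Δv ≈ 2030 m/s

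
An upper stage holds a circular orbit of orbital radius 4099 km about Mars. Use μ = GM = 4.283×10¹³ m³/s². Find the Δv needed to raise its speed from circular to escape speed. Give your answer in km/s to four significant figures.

r = 4099 km = 4.099×10⁶ m.
Circular speed v_c = √(μ/r) = 3232 m/s.
Escape speed v_esc = √(2μ/r) = √2 × v_c = 4571 m/s.
Δv = v_esc − v_c = 1339 m/s = 1.339 km/s.

Δv ≈ 1.339 km/s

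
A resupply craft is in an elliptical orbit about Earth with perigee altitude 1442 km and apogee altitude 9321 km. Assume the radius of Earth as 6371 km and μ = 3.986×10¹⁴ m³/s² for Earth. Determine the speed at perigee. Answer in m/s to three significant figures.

v ≈ 8250 m/s

r_p = 6371 + 1442 = 7813.0 km = 7.8130×10⁶ m.
r_a = 6371 + 9321 = 15692 km = 1.5692×10⁷ m.
Semi-major axis a = (r_p + r_a)/2 = 11752 km = 1.175×10⁷ m.
Vis-viva: v² = μ(2/r − 1/a) = 3.986×10¹⁴ × (2.560×10⁻⁷ − 8.509×10⁻⁸) = 6.812×10⁷ m²/s².
v = 8253 m/s.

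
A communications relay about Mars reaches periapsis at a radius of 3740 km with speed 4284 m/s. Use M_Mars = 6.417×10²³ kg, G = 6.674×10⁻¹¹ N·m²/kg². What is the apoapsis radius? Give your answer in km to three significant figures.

apoapsis radius ≈ 15100 km

μ = GM = 6.674×10⁻¹¹ × 6.417×10²³ = 4.283×10¹³ m³/s².
r_p = 3.740×10⁶ m.
Specific energy ε = v²/2 − μ/r = -2.275×10⁶ J/kg, so a = −μ/(2ε) = 9.414×10⁶ m.
The apsides satisfy r_p + r_a = 2a, so the apoapsis radius is 2a − r_p = 1.509×10⁷ m = 15087 km.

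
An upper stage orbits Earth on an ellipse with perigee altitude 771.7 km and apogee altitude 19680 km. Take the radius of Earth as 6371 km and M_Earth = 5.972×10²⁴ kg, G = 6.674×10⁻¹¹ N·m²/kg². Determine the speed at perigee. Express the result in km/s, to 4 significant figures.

v ≈ 9.359 km/s

μ = GM = 6.674×10⁻¹¹ × 5.972×10²⁴ = 3.986×10¹⁴ m³/s².
r_p = 6371 + 771.7 = 7142.7 km = 7.1427×10⁶ m.
r_a = 6371 + 19680 = 26051 km = 2.6051×10⁷ m.
Semi-major axis a = (r_p + r_a)/2 = 16597 km = 1.660×10⁷ m.
Vis-viva: v² = μ(2/r − 1/a) = 3.986×10¹⁴ × (2.800×10⁻⁷ − 6.025×10⁻⁸) = 8.759×10⁷ m²/s².
v = 9359 m/s = 9.359 km/s.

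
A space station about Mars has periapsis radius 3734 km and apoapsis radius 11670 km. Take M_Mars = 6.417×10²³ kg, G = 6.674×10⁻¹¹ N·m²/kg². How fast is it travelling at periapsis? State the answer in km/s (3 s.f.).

μ = GM = 6.674×10⁻¹¹ × 6.417×10²³ = 4.283×10¹³ m³/s².
Semi-major axis a = (r_p + r_a)/2 = 7702.0 km = 7.702×10⁶ m.
Vis-viva: v² = μ(2/r − 1/a) = 4.283×10¹³ × (5.356×10⁻⁷ − 1.298×10⁻⁷) = 1.738×10⁷ m²/s².
v = 4169 m/s = 4.169 km/s.

v ≈ 4.17 km/s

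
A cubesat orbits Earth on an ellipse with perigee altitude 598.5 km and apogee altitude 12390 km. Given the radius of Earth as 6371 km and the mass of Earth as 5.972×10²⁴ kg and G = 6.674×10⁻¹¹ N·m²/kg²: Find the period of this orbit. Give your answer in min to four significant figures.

μ = GM = 6.674×10⁻¹¹ × 5.972×10²⁴ = 3.986×10¹⁴ m³/s².
r_p = 6371 + 598.5 = 6969.5 km = 6.9695×10⁶ m.
r_a = 6371 + 12390 = 18761 km = 1.8761×10⁷ m.
Semi-major axis a = (r_p + r_a)/2 = (6969.5 + 18761)/2 = 12865 km = 1.287×10⁷ m.
By Kepler's third law T = 2π√(a³/μ) = 2π × 2.311×10³ = 1.452×10⁴ s.
= 242.0 min.

T ≈ 242.0 min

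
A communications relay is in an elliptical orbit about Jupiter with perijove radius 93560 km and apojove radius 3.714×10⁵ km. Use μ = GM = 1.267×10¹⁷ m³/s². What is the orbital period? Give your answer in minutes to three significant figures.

T ≈ 1040 minutes

Semi-major axis a = (r_p + r_a)/2 = (93560 + 3.7140×10⁵)/2 = 2.3248×10⁵ km = 2.325×10⁸ m.
By Kepler's third law T = 2π√(a³/μ) = 2π × 9.958×10³ = 6.257×10⁴ s.
= 1043 minutes.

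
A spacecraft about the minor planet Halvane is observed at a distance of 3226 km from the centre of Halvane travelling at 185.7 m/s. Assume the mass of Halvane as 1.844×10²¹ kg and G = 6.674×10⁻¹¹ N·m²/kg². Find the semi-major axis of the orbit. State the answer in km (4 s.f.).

μ = GM = 6.674×10⁻¹¹ × 1.844×10²¹ = 1.231×10¹¹ m³/s².
r = 3.226×10⁶ m.
Specific orbital energy ε = v²/2 − μ/r = (185.7)²/2 − 1.231×10¹¹/3.226×10⁶ = -2.091×10⁴ J/kg.
Since ε = −μ/(2a), a = −μ/(2ε) = 2.943×10⁶ m = 2943.3 km.

a ≈ 2943 km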